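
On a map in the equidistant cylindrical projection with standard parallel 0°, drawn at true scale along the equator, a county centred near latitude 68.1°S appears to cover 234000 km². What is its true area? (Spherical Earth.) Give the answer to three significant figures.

87300 km²

For the equirectangular projection with φ₀ = 0 (plate carrée), h = 1 along meridians and k = sec φ along parallels.
Areal scale = h·k = 1 × sec φ; at 68.1°, h = 1.000, k = 2.681, so h·k = 2.681.
True area = apparent / (areal scale) = 234000 / 2.681 ≈ 87300 km².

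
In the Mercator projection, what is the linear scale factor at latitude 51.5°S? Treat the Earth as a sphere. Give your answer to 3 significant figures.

Mercator is conformal, so the point scale is isotropic: h = k = sec φ = 1/cos φ.
k = 1/cos 51.5° = 1/0.6225 = 1.606.

1.61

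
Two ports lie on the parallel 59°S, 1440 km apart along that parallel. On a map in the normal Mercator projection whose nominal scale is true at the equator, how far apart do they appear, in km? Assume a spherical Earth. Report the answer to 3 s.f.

2800 km

Mercator is conformal, so the point scale is isotropic: h = k = sec φ = 1/cos φ.
Along the parallel, k = sec 59° = 1/0.5150 = 1.942.
Map distance = 1440 × 1.942 ≈ 2800 km.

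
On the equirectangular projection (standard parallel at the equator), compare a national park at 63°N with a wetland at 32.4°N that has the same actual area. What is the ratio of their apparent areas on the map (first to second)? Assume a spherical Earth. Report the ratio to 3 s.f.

Plate carrée maps x = Rλ, y = Rφ. The meridian scale is h = 1 and the parallel scale is k = 1/cos φ = sec φ.
Areal scale at 63°: h·k = 1.000 × 2.203 = 2.203.
Areal scale at 32.4°: h·k = 1.000 × 1.184 = 1.184.
Ratio = 2.203/1.184 ≈ 1.86.

1.86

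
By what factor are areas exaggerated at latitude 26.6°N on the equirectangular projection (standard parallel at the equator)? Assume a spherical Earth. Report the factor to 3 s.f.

Plate carrée maps x = Rλ, y = Rφ. The meridian scale is h = 1 and the parallel scale is k = 1/cos φ = sec φ.
Areal scale = h·k = 1 × sec φ; at 26.6°, h = 1.000, k = 1.118, so h·k = 1.118.

1.12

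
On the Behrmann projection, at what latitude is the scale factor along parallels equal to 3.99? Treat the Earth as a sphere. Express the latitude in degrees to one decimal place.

77.5°

The Behrmann projection is cylindrical equal-area with φ₀ = 30°. Cylindrical equal-area (φ₀ = 30°): h = cos φ / cos 30° along meridians, k = cos 30° / cos φ along parallels; h·k = 1.
k = cos φ₀ / cos φ = 3.99  ⇒  cos φ = cos 30° / 3.99 = 0.2170.
φ = arccos(0.2170) ≈ 77.5°.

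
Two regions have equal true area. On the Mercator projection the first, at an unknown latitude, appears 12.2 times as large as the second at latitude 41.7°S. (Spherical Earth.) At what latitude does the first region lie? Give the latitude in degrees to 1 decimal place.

For equal true areas on Mercator, apparent areas scale as sec²φ, so the ratio is cos²φ₂ / cos²φ₁.
cos²φ₂ / cos²φ₁ = 12.2  ⇒  cos φ₁ = cos 41.7° / √12.2 = 0.7466/3.493 = 0.2138.
φ₁ = arccos(0.2138) ≈ 77.7°.

77.7°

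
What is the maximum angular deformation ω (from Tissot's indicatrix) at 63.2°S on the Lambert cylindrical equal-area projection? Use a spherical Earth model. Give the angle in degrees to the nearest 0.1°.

The Lambert cylindrical equal-area projection is the cylindrical equal-area projection with its standard parallel at the equator (φ₀ = 0). Cylindrical equal-area (φ₀ = 0°): h = cos φ / cos 0° along meridians, k = cos 0° / cos φ along parallels; h·k = 1.
At 63.2°: h = 0.4509, k = 2.218; principal scales a = 2.218, b = 0.4509.
sin(ω/2) = (a − b)/(a + b) = 1.767/2.669 = 0.6621, so ω = 2 arcsin(0.6621) ≈ 82.9°.

82.9°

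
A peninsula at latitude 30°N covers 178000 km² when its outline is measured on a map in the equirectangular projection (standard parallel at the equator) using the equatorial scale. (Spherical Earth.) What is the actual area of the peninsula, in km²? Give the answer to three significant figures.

Plate carrée maps x = Rλ, y = Rφ. The meridian scale is h = 1 and the parallel scale is k = 1/cos φ = sec φ.
Areal scale = h·k = 1 × sec φ; at 30°, h = 1.000, k = 1.155, so h·k = 1.155.
True area = apparent / (areal scale) = 178000 / 1.155 ≈ 154000 km².

154000 km²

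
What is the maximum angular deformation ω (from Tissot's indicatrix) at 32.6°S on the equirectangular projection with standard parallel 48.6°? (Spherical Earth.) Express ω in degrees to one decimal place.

The equidistant cylindrical projection with φ₀ = 48.6° has h = 1 (meridians true) and k = cos φ₀ / cos φ along parallels.
At 32.6°: h = 1.000, k = 0.7850; principal scales a = 1.000, b = 0.7850.
sin(ω/2) = (a − b)/(a + b) = 0.2150/1.785 = 0.1205, so ω = 2 arcsin(0.1205) ≈ 13.8°.

13.8°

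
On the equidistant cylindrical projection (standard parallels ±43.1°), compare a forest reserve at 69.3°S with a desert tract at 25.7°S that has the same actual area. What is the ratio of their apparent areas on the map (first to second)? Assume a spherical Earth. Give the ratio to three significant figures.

In the equirectangular projection with standard parallel φ₀ = 43.1° (x = Rλ cos φ₀, y = Rφ), meridians are true-scale (h = 1) and the parallel scale is k = cos φ₀ / cos φ.
Areal scale at 69.3°: h·k = 1.000 × 2.066 = 2.066.
Areal scale at 25.7°: h·k = 1.000 × 0.8103 = 0.8103.
Ratio = 2.066/0.8103 ≈ 2.55.

2.55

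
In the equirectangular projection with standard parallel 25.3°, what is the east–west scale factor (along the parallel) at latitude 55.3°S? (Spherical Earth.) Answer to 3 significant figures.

The equidistant cylindrical projection with φ₀ = 25.3° has h = 1 (meridians true) and k = cos φ₀ / cos φ along parallels.
k = cos 25.3° / cos 55.3° = 0.9041/0.5693 = 1.588.

1.59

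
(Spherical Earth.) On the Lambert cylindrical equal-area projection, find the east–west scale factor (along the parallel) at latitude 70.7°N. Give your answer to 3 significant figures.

The Lambert cylindrical equal-area projection is the cylindrical equal-area projection with its standard parallel at the equator (φ₀ = 0). For cylindrical equal-area with standard parallel φ₀, h = cos φ / cos φ₀ and k = cos φ₀ / cos φ, so h·k = 1.
k = cos 0° / cos 70.7° = 1.000/0.3305 = 3.026.

3.03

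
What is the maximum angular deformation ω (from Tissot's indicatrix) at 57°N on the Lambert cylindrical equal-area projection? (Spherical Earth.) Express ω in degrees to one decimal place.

The Lambert cylindrical equal-area projection is the cylindrical equal-area projection with its standard parallel at the equator (φ₀ = 0). Cylindrical equal-area (φ₀ = 0°): h = cos φ / cos 0° along meridians, k = cos 0° / cos φ along parallels; h·k = 1.
At 57°: h = 0.5446, k = 1.836; principal scales a = 1.836, b = 0.5446.
sin(ω/2) = (a − b)/(a + b) = 1.291/2.381 = 0.5425, so ω = 2 arcsin(0.5425) ≈ 65.7°.

65.7°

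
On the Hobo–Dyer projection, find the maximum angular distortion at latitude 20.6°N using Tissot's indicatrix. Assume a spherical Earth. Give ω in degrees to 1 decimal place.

18.9°

The Hobo–Dyer projection is cylindrical equal-area with φ₀ = 37.5°. A cylindrical equal-area projection with standard parallel φ₀ has meridian scale h = cos φ / cos φ₀ and parallel scale k = cos φ₀ / cos φ (so areas are preserved, h·k = 1).
At 20.6°: h = 1.180, k = 0.8475; principal scales a = 1.180, b = 0.8475.
sin(ω/2) = (a − b)/(a + b) = 0.3323/2.027 = 0.1639, so ω = 2 arcsin(0.1639) ≈ 18.9°.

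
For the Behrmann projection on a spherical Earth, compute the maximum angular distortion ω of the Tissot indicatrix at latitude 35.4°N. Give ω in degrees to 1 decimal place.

The Behrmann projection is cylindrical equal-area with φ₀ = 30°. For cylindrical equal-area with standard parallel φ₀, h = cos φ / cos φ₀ and k = cos φ₀ / cos φ, so h·k = 1.
At 35.4°: h = 0.9412, k = 1.062; principal scales a = 1.062, b = 0.9412.
sin(ω/2) = (a − b)/(a + b) = 0.1212/2.004 = 0.06050, so ω = 2 arcsin(0.06050) ≈ 6.9°.

6.9°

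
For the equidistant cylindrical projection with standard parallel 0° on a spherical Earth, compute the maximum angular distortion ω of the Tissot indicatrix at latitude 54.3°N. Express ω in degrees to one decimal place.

30.5°

For the equirectangular projection with φ₀ = 0 (plate carrée), h = 1 along meridians and k = sec φ along parallels.
At 54.3°: h = 1.000, k = 1.714; principal scales a = 1.714, b = 1.000.
sin(ω/2) = (a − b)/(a + b) = 0.7137/2.714 = 0.2630, so ω = 2 arcsin(0.2630) ≈ 30.5°.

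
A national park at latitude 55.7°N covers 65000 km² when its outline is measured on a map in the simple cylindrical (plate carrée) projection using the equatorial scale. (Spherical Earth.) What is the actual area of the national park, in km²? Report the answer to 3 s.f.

36600 km²

In the plate carrée (x = Rλ, y = Rφ), meridians are true-scale (h = 1) and parallels are stretched by k = sec φ.
Areal scale = h·k = 1 × sec φ; at 55.7°, h = 1.000, k = 1.775, so h·k = 1.775.
True area = apparent / (areal scale) = 65000 / 1.775 ≈ 36600 km².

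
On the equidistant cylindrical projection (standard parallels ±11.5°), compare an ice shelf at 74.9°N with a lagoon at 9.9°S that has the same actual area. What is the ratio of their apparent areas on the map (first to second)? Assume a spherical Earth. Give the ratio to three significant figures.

3.78

With standard parallel φ₀ = 11.5°, the equirectangular projection gives x = Rλ cos φ₀, y = Rφ, so h = 1 and k = cos 11.5° / cos φ.
Areal scale at 74.9°: h·k = 1.000 × 3.762 = 3.762.
Areal scale at 9.9°: h·k = 1.000 × 0.9947 = 0.9947.
Ratio = 3.762/0.9947 ≈ 3.78.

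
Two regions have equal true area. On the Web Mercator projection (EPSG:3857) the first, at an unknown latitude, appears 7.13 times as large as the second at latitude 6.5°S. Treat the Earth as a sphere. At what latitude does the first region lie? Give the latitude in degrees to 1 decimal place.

On Mercator, (apparent₁)/(apparent₂) = sec²φ₁ / sec²φ₂ when true areas are equal.
cos²φ₂ / cos²φ₁ = 7.13  ⇒  cos φ₁ = cos 6.5° / √7.13 = 0.9936/2.670 = 0.3721.
φ₁ = arccos(0.3721) ≈ 68.2°.

68.2°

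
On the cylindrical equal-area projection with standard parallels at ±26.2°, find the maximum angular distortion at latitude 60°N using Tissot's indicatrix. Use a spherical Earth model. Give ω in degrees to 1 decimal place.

63.5°

Cylindrical equal-area (φ₀ = 26.2°): h = cos φ / cos 26.2° along meridians, k = cos 26.2° / cos φ along parallels; h·k = 1.
At 60°: h = 0.5573, k = 1.795; principal scales a = 1.795, b = 0.5573.
sin(ω/2) = (a − b)/(a + b) = 1.237/2.352 = 0.5261, so ω = 2 arcsin(0.5261) ≈ 63.5°.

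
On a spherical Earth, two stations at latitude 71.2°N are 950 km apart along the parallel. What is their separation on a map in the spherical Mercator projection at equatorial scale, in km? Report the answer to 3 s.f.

2950 km

Mercator is conformal, so the point scale is isotropic: h = k = sec φ = 1/cos φ.
Along the parallel, k = sec 71.2° = 1/0.3223 = 3.103.
Map distance = 950 × 3.103 ≈ 2950 km.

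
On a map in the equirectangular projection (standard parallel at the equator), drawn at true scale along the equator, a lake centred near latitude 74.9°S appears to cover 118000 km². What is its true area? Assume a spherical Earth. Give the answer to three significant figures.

30700 km²

In the plate carrée (x = Rλ, y = Rφ), meridians are true-scale (h = 1) and parallels are stretched by k = sec φ.
Areal scale = h·k = 1 × sec φ; at 74.9°, h = 1.000, k = 3.839, so h·k = 3.839.
True area = apparent / (areal scale) = 118000 / 3.839 ≈ 30700 km².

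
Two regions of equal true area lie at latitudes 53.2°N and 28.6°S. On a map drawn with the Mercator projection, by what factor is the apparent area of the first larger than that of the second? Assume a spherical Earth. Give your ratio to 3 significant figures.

2.15

Mercator areal scale is sec²φ.
At 53.2°: sec²(53.2°) = 1/0.5990² = 2.787.
At 28.6°: sec²(28.6°) = 1/0.8780² = 1.297.
Ratio = 2.787/1.297 = cos²(28.6°)/cos²(53.2°) ≈ 2.15.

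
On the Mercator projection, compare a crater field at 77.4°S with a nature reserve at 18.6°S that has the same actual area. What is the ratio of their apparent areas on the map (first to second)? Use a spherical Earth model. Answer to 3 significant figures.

18.9

On Mercator, area is exaggerated by sec²φ = 1/cos²φ.
At 77.4°: sec²(77.4°) = 1/0.2181² = 21.01.
At 18.6°: sec²(18.6°) = 1/0.9478² = 1.113.
Ratio = 21.01/1.113 = cos²(18.6°)/cos²(77.4°) ≈ 18.9.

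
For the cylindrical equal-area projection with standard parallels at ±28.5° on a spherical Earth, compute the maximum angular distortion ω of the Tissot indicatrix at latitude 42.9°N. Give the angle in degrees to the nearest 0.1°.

For cylindrical equal-area with standard parallel φ₀, h = cos φ / cos φ₀ and k = cos φ₀ / cos φ, so h·k = 1.
At 42.9°: h = 0.8336, k = 1.200; principal scales a = 1.200, b = 0.8336.
sin(ω/2) = (a − b)/(a + b) = 0.3661/2.033 = 0.1801, so ω = 2 arcsin(0.1801) ≈ 20.7°.

20.7°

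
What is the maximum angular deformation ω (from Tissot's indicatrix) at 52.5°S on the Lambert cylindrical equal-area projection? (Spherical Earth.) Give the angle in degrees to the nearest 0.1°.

54.7°

The Lambert cylindrical equal-area projection is the cylindrical equal-area projection with its standard parallel at the equator (φ₀ = 0). For cylindrical equal-area with standard parallel φ₀, h = cos φ / cos φ₀ and k = cos φ₀ / cos φ, so h·k = 1.
At 52.5°: h = 0.6088, k = 1.643; principal scales a = 1.643, b = 0.6088.
sin(ω/2) = (a − b)/(a + b) = 1.034/2.251 = 0.4592, so ω = 2 arcsin(0.4592) ≈ 54.7°.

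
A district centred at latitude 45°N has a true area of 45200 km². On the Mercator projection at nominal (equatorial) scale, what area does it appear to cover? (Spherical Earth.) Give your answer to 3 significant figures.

90400 km²

Mercator is conformal, so the point scale is isotropic: h = k = sec φ = 1/cos φ.
Areal scale = k² = sec²φ = 1/cos²(45°) = 1/0.7071² = 2.000.
Apparent area = 45200 × 2.000 ≈ 90400 km².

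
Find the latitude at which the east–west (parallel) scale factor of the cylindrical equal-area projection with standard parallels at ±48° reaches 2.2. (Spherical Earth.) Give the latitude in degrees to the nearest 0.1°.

72.3°

Cylindrical equal-area (φ₀ = 48°): h = cos φ / cos 48° along meridians, k = cos 48° / cos φ along parallels; h·k = 1.
k = cos φ₀ / cos φ = 2.2  ⇒  cos φ = cos 48° / 2.2 = 0.3042.
φ = arccos(0.3042) ≈ 72.3°.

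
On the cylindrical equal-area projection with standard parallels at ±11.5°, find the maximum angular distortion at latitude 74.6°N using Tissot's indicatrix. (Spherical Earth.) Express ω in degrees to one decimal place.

A cylindrical equal-area projection with standard parallel φ₀ has meridian scale h = cos φ / cos φ₀ and parallel scale k = cos φ₀ / cos φ (so areas are preserved, h·k = 1).
At 74.6°: h = 0.2710, k = 3.690; principal scales a = 3.690, b = 0.2710.
sin(ω/2) = (a − b)/(a + b) = 3.419/3.961 = 0.8632, so ω = 2 arcsin(0.8632) ≈ 119.3°.

119.3°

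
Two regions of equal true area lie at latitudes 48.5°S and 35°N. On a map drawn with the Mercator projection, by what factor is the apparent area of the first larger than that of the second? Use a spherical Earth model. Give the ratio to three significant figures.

1.53

On Mercator, area is exaggerated by sec²φ = 1/cos²φ.
At 48.5°: sec²(48.5°) = 1/0.6626² = 2.278.
At 35°: sec²(35°) = 1/0.8192² = 1.490.
Ratio = 2.278/1.490 = cos²(35°)/cos²(48.5°) ≈ 1.53.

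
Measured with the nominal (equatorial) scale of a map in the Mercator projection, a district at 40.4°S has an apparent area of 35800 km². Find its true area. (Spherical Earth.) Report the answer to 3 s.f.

20800 km²

Mercator is conformal, so the point scale is isotropic: h = k = sec φ = 1/cos φ.
Areal scale = k² = sec²φ = 1/cos²(40.4°) = 1/0.7615² = 1.724.
True area = apparent / (areal scale) = 35800 / 1.724 ≈ 20800 km².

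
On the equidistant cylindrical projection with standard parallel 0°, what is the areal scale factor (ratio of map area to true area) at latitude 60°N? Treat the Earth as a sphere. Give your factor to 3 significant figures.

In the plate carrée (x = Rλ, y = Rφ), meridians are true-scale (h = 1) and parallels are stretched by k = sec φ.
Areal scale = h·k = 1 × sec φ; at 60°, h = 1.000, k = 2.000, so h·k = 2.000.

2.00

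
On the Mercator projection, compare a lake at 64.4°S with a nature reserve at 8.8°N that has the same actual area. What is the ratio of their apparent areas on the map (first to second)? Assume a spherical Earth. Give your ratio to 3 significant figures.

On Mercator, area is exaggerated by sec²φ = 1/cos²φ.
At 64.4°: sec²(64.4°) = 1/0.4321² = 5.356.
At 8.8°: sec²(8.8°) = 1/0.9882² = 1.024.
Ratio = 5.356/1.024 = cos²(8.8°)/cos²(64.4°) ≈ 5.23.

5.23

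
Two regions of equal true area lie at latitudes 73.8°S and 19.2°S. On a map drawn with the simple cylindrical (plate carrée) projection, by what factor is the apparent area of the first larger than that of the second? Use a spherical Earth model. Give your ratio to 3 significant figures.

Plate carrée maps x = Rλ, y = Rφ. The meridian scale is h = 1 and the parallel scale is k = 1/cos φ = sec φ.
Areal scale at 73.8°: h·k = 1.000 × 3.584 = 3.584.
Areal scale at 19.2°: h·k = 1.000 × 1.059 = 1.059.
Ratio = 3.584/1.059 ≈ 3.38.

3.38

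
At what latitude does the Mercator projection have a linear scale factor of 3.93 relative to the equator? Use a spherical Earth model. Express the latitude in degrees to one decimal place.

Mercator scale is k = sec φ = 1/cos φ.
1/cos φ = 3.93  ⇒  cos φ = 0.2545  ⇒  φ = arccos(0.2545) ≈ 75.3°.

75.3°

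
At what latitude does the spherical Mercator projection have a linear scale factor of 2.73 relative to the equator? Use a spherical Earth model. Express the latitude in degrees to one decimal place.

68.5°

Mercator scale is k = sec φ = 1/cos φ.
1/cos φ = 2.73  ⇒  cos φ = 0.3663  ⇒  φ = arccos(0.3663) ≈ 68.5°.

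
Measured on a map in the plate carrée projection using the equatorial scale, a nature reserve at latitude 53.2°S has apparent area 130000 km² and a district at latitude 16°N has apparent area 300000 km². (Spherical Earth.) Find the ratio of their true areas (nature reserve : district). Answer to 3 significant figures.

0.270

On the plate carrée, areal scale = h·k = 1 × sec φ, so true area = apparent × cos φ.
True area of nature reserve: 130000 × cos(53.2°) = 130000 × 0.5990 = 77870 km².
True area of district: 300000 × cos(16°) = 300000 × 0.9613 = 288400 km².
Ratio = 77870 / 288400 ≈ 0.270.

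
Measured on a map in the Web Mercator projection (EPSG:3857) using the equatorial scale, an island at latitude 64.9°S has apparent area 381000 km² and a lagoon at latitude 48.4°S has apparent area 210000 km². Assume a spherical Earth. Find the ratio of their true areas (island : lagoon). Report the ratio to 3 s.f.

0.741

Mercator's areal exaggeration is sec²φ; hence true area = (apparent area) · cos²φ.
True area of island: 381000 × cos²(64.9°) = 381000 × 0.1799 = 68560 km².
True area of lagoon: 210000 × cos²(48.4°) = 210000 × 0.4408 = 92570 km².
Ratio = 68560 / 92570 ≈ 0.741.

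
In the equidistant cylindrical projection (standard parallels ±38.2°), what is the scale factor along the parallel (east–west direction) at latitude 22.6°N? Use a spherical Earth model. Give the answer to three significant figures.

0.851

The equidistant cylindrical projection with φ₀ = 38.2° has h = 1 (meridians true) and k = cos φ₀ / cos φ along parallels.
k = cos 38.2° / cos 22.6° = 0.7859/0.9232 = 0.8512.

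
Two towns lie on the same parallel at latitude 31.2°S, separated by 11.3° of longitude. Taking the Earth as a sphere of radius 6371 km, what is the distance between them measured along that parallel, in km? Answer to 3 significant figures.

1070 km

Arc length along a parallel = R cos φ · Δλ (with Δλ in radians).
= 6371 × cos 31.2° × (11.3° × π/180) = 6371 × 0.8554 × 0.1972 ≈ 1070 km.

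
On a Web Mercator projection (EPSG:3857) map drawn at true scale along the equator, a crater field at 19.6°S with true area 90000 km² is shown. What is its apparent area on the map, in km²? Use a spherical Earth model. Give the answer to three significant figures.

For Mercator, h = k = sec φ (a conformal cylindrical projection has a single point scale, 1/cos φ).
Areal scale = k² = sec²φ = 1/cos²(19.6°) = 1/0.9421² = 1.127.
Apparent area = 90000 × 1.127 ≈ 101000 km².

101000 km²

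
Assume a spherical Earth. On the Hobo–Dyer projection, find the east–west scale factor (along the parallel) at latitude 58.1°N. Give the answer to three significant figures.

1.50

Hobo–Dyer is a cylindrical equal-area projection with standard parallels at ±37.5°. For cylindrical equal-area with standard parallel φ₀, h = cos φ / cos φ₀ and k = cos φ₀ / cos φ, so h·k = 1.
k = cos 37.5° / cos 58.1° = 0.7934/0.5284 = 1.501.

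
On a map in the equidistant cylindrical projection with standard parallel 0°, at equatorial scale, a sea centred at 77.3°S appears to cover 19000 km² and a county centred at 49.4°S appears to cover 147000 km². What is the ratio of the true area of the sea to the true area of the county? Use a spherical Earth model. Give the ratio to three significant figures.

0.0437

On the plate carrée, areal scale = h·k = 1 × sec φ, so true area = apparent × cos φ.
True area of sea: 19000 × cos(77.3°) = 19000 × 0.2198 = 4177 km².
True area of county: 147000 × cos(49.4°) = 147000 × 0.6508 = 95660 km².
Ratio = 4177 / 95660 ≈ 0.0437.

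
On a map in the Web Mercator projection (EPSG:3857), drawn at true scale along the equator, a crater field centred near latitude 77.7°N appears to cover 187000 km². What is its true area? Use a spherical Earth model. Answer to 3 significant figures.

For Mercator, h = k = sec φ (a conformal cylindrical projection has a single point scale, 1/cos φ).
Areal scale = k² = sec²φ = 1/cos²(77.7°) = 1/0.2130² = 22.04.
True area = apparent / (areal scale) = 187000 / 22.04 ≈ 8490 km².

8490 km²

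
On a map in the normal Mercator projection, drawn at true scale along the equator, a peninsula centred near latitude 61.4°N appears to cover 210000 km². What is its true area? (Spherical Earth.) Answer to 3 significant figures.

48100 km²

For Mercator, h = k = sec φ (a conformal cylindrical projection has a single point scale, 1/cos φ).
Areal scale = k² = sec²φ = 1/cos²(61.4°) = 1/0.4787² = 4.364.
True area = apparent / (areal scale) = 210000 / 4.364 ≈ 48100 km².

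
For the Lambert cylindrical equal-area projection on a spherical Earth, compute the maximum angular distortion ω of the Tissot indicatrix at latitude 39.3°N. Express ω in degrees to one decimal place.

29.1°

The Lambert cylindrical equal-area projection is the cylindrical equal-area projection with its standard parallel at the equator (φ₀ = 0). A cylindrical equal-area projection with standard parallel φ₀ has meridian scale h = cos φ / cos φ₀ and parallel scale k = cos φ₀ / cos φ (so areas are preserved, h·k = 1).
At 39.3°: h = 0.7738, k = 1.292; principal scales a = 1.292, b = 0.7738.
sin(ω/2) = (a − b)/(a + b) = 0.5184/2.066 = 0.2509, so ω = 2 arcsin(0.2509) ≈ 29.1°.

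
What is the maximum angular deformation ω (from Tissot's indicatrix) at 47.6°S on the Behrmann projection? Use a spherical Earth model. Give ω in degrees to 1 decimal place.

The Behrmann projection is cylindrical equal-area with φ₀ = 30°. A cylindrical equal-area projection with standard parallel φ₀ has meridian scale h = cos φ / cos φ₀ and parallel scale k = cos φ₀ / cos φ (so areas are preserved, h·k = 1).
At 47.6°: h = 0.7786, k = 1.284; principal scales a = 1.284, b = 0.7786.
sin(ω/2) = (a − b)/(a + b) = 0.5057/2.063 = 0.2451, so ω = 2 arcsin(0.2451) ≈ 28.4°.

28.4°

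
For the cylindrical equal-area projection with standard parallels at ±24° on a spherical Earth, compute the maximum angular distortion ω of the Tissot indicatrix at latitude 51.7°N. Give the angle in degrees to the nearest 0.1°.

A cylindrical equal-area projection with standard parallel φ₀ has meridian scale h = cos φ / cos φ₀ and parallel scale k = cos φ₀ / cos φ (so areas are preserved, h·k = 1).
At 51.7°: h = 0.6784, k = 1.474; principal scales a = 1.474, b = 0.6784.
sin(ω/2) = (a − b)/(a + b) = 0.7956/2.152 = 0.3696, so ω = 2 arcsin(0.3696) ≈ 43.4°.

43.4°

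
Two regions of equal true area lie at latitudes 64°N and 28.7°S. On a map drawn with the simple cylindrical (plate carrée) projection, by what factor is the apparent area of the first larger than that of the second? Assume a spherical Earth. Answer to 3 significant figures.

2.00

Plate carrée maps x = Rλ, y = Rφ. The meridian scale is h = 1 and the parallel scale is k = 1/cos φ = sec φ.
Areal scale at 64°: h·k = 1.000 × 2.281 = 2.281.
Areal scale at 28.7°: h·k = 1.000 × 1.140 = 1.140.
Ratio = 2.281/1.140 ≈ 2.00.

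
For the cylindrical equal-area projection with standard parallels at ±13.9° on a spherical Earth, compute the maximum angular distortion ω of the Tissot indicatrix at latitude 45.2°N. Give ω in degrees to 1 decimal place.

Cylindrical equal-area (φ₀ = 13.9°): h = cos φ / cos 13.9° along meridians, k = cos 13.9° / cos φ along parallels; h·k = 1.
At 45.2°: h = 0.7259, k = 1.378; principal scales a = 1.378, b = 0.7259.
sin(ω/2) = (a − b)/(a + b) = 0.6517/2.104 = 0.3098, so ω = 2 arcsin(0.3098) ≈ 36.1°.

36.1°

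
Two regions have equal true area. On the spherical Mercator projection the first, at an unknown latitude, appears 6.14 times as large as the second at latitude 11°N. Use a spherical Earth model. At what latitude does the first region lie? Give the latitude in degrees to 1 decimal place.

66.7°

On Mercator, (apparent₁)/(apparent₂) = sec²φ₁ / sec²φ₂ when true areas are equal.
cos²φ₂ / cos²φ₁ = 6.14  ⇒  cos φ₁ = cos 11° / √6.14 = 0.9816/2.478 = 0.3962.
φ₁ = arccos(0.3962) ≈ 66.7°.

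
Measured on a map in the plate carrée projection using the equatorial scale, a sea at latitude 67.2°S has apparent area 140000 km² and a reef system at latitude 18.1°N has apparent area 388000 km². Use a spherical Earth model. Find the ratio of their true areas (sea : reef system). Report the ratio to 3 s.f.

0.147

On the plate carrée, areal scale = h·k = 1 × sec φ, so true area = apparent × cos φ.
True area of sea: 140000 × cos(67.2°) = 140000 × 0.3875 = 54250 km².
True area of reef system: 388000 × cos(18.1°) = 388000 × 0.9505 = 368800 km².
Ratio = 54250 / 368800 ≈ 0.147.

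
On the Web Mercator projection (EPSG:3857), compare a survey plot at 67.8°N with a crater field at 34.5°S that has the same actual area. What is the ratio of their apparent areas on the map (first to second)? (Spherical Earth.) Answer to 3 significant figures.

4.76

On Mercator, area is exaggerated by sec²φ = 1/cos²φ.
At 67.8°: sec²(67.8°) = 1/0.3778² = 7.005.
At 34.5°: sec²(34.5°) = 1/0.8241² = 1.472.
Ratio = 7.005/1.472 = cos²(34.5°)/cos²(67.8°) ≈ 4.76.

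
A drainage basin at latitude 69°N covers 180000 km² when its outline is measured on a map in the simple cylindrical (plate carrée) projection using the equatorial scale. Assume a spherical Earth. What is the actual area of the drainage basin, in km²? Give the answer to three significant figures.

64500 km²

In the plate carrée (x = Rλ, y = Rφ), meridians are true-scale (h = 1) and parallels are stretched by k = sec φ.
Areal scale = h·k = 1 × sec φ; at 69°, h = 1.000, k = 2.790, so h·k = 2.790.
True area = apparent / (areal scale) = 180000 / 2.790 ≈ 64500 km².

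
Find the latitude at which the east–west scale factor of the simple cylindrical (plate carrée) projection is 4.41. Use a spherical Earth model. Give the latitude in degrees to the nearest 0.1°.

Plate carrée: h = 1, k = sec φ along parallels.
sec φ = 4.41  ⇒  cos φ = 0.2268  ⇒  φ ≈ 76.9°.

76.9°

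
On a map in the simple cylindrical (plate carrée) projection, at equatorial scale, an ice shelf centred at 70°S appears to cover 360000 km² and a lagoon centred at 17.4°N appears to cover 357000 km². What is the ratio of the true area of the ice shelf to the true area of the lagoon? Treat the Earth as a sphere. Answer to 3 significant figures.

0.361

Plate carrée has h = 1 and k = sec φ, giving areal scale sec φ; true area = (apparent area) · cos φ.
True area of ice shelf: 360000 × cos(70°) = 360000 × 0.3420 = 123100 km².
True area of lagoon: 357000 × cos(17.4°) = 357000 × 0.9542 = 340700 km².
Ratio = 123100 / 340700 ≈ 0.361.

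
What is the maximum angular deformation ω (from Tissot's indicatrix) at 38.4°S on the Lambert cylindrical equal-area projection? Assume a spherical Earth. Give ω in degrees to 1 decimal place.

The Lambert cylindrical equal-area projection is the cylindrical equal-area projection with its standard parallel at the equator (φ₀ = 0). For cylindrical equal-area with standard parallel φ₀, h = cos φ / cos φ₀ and k = cos φ₀ / cos φ, so h·k = 1.
At 38.4°: h = 0.7837, k = 1.276; principal scales a = 1.276, b = 0.7837.
sin(ω/2) = (a − b)/(a + b) = 0.4923/2.060 = 0.2390, so ω = 2 arcsin(0.2390) ≈ 27.7°.

27.7°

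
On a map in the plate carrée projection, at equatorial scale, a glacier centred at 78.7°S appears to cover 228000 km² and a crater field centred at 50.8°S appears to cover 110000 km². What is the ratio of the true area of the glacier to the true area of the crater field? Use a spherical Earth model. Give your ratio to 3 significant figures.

On the plate carrée, areal scale = h·k = 1 × sec φ, so true area = apparent × cos φ.
True area of glacier: 228000 × cos(78.7°) = 228000 × 0.1959 = 44680 km².
True area of crater field: 110000 × cos(50.8°) = 110000 × 0.6320 = 69520 km².
Ratio = 44680 / 69520 ≈ 0.643.

0.643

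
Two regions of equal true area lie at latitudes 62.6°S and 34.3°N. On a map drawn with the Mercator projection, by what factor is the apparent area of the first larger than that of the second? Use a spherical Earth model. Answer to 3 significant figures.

Mercator is conformal with k = sec φ, so areal scale = k² = sec²φ.
At 62.6°: sec²(62.6°) = 1/0.4602² = 4.722.
At 34.3°: sec²(34.3°) = 1/0.8261² = 1.465.
Ratio = 4.722/1.465 = cos²(34.3°)/cos²(62.6°) ≈ 3.22.

3.22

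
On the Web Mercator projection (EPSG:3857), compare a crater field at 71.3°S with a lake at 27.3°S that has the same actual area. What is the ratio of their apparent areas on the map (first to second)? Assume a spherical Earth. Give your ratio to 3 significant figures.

Mercator is conformal with k = sec φ, so areal scale = k² = sec²φ.
At 71.3°: sec²(71.3°) = 1/0.3206² = 9.728.
At 27.3°: sec²(27.3°) = 1/0.8886² = 1.266.
Ratio = 9.728/1.266 = cos²(27.3°)/cos²(71.3°) ≈ 7.68.

7.68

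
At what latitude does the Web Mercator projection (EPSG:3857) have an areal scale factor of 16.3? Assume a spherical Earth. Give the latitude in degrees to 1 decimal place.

75.7°

Mercator areal scale is sec²φ.
sec²φ = 16.3  ⇒  cos²φ = 0.06135  ⇒  cos φ = 0.2477.
φ = arccos(0.2477) ≈ 75.7°.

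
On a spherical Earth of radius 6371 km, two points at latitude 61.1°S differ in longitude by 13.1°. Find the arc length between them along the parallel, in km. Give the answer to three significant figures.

Arc length along a parallel = R cos φ · Δλ (with Δλ in radians).
= 6371 × cos 61.1° × (13.1° × π/180) = 6371 × 0.4833 × 0.2286 ≈ 704 km.

704 km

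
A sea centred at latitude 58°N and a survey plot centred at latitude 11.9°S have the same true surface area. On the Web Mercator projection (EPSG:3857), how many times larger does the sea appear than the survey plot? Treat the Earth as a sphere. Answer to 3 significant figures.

3.41

On Mercator, area is exaggerated by sec²φ = 1/cos²φ.
At 58°: sec²(58°) = 1/0.5299² = 3.561.
At 11.9°: sec²(11.9°) = 1/0.9785² = 1.044.
Ratio = 3.561/1.044 = cos²(11.9°)/cos²(58°) ≈ 3.41.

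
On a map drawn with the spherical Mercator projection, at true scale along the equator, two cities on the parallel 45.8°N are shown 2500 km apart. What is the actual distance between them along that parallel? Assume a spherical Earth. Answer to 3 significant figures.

1740 km

For Mercator, h = k = sec φ (a conformal cylindrical projection has a single point scale, 1/cos φ).
Along the parallel at 45.8°, map distances are exaggerated by k = sec 45.8° = 1.434.
True distance = 2500 / 1.434 = 2500 × cos 45.8° ≈ 1740 km.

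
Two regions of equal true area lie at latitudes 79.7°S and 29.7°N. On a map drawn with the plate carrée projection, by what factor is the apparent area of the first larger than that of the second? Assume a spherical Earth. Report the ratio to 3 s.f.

4.86

Plate carrée maps x = Rλ, y = Rφ. The meridian scale is h = 1 and the parallel scale is k = 1/cos φ = sec φ.
Areal scale at 79.7°: h·k = 1.000 × 5.593 = 5.593.
Areal scale at 29.7°: h·k = 1.000 × 1.151 = 1.151.
Ratio = 5.593/1.151 ≈ 4.86.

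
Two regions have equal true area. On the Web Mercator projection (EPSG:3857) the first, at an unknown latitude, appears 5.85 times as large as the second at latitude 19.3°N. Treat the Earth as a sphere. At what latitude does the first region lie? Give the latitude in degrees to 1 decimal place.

67.0°

Mercator areal scale is sec²φ, so apparent-area ratio = sec²φ₁ / sec²φ₂ = cos²φ₂ / cos²φ₁.
cos²φ₂ / cos²φ₁ = 5.85  ⇒  cos φ₁ = cos 19.3° / √5.85 = 0.9438/2.419 = 0.3902.
φ₁ = arccos(0.3902) ≈ 67.0°.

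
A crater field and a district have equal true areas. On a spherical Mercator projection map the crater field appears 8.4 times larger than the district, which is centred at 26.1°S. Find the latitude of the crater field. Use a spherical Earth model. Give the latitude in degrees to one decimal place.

Mercator areal scale is sec²φ, so apparent-area ratio = sec²φ₁ / sec²φ₂ = cos²φ₂ / cos²φ₁.
cos²φ₂ / cos²φ₁ = 8.4  ⇒  cos φ₁ = cos 26.1° / √8.4 = 0.8980/2.898 = 0.3098.
φ₁ = arccos(0.3098) ≈ 71.9°.

71.9°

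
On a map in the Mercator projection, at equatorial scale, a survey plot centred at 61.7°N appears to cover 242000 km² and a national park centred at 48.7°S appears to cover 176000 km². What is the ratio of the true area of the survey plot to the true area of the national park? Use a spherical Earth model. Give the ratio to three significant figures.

0.709

Mercator's areal exaggeration is sec²φ; hence true area = (apparent area) · cos²φ.
True area of survey plot: 242000 × cos²(61.7°) = 242000 × 0.2248 = 54390 km².
True area of national park: 176000 × cos²(48.7°) = 176000 × 0.4356 = 76670 km².
Ratio = 54390 / 76670 ≈ 0.709.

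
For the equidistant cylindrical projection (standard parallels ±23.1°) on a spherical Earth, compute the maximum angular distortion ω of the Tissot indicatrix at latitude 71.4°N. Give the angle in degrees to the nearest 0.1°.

With standard parallel φ₀ = 23.1°, the equirectangular projection gives x = Rλ cos φ₀, y = Rφ, so h = 1 and k = cos 23.1° / cos φ.
At 71.4°: h = 1.000, k = 2.884; principal scales a = 2.884, b = 1.000.
sin(ω/2) = (a − b)/(a + b) = 1.884/3.884 = 0.4850, so ω = 2 arcsin(0.4850) ≈ 58.0°.

58.0°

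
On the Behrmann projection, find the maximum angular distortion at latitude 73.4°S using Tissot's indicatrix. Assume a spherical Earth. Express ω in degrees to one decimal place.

Behrmann is a cylindrical equal-area projection with standard parallels at ±30°. For cylindrical equal-area with standard parallel φ₀, h = cos φ / cos φ₀ and k = cos φ₀ / cos φ, so h·k = 1.
At 73.4°: h = 0.3299, k = 3.031; principal scales a = 3.031, b = 0.3299.
sin(ω/2) = (a − b)/(a + b) = 2.701/3.361 = 0.8037, so ω = 2 arcsin(0.8037) ≈ 107.0°.

107.0°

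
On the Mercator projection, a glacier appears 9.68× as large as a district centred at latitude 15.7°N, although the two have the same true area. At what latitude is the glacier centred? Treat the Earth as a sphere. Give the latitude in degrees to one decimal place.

72.0°

Mercator areal scale is sec²φ, so apparent-area ratio = sec²φ₁ / sec²φ₂ = cos²φ₂ / cos²φ₁.
cos²φ₂ / cos²φ₁ = 9.68  ⇒  cos φ₁ = cos 15.7° / √9.68 = 0.9627/3.111 = 0.3094.
φ₁ = arccos(0.3094) ≈ 72.0°.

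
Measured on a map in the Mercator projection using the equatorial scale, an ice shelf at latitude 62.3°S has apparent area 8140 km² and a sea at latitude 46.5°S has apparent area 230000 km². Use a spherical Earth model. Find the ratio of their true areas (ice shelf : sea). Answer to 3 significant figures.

0.0161

Since Mercator area scale is 1/cos²φ, the true area equals the apparent area multiplied by cos²φ.
True area of ice shelf: 8140 × cos²(62.3°) = 8140 × 0.2161 = 1759 km².
True area of sea: 230000 × cos²(46.5°) = 230000 × 0.4738 = 109000 km².
Ratio = 1759 / 109000 ≈ 0.0161.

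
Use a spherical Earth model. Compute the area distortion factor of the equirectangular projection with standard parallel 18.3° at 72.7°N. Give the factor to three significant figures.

In the equirectangular projection with standard parallel φ₀ = 18.3° (x = Rλ cos φ₀, y = Rφ), meridians are true-scale (h = 1) and the parallel scale is k = cos φ₀ / cos φ.
Areal scale = h·k = 1 × cos φ₀ / cos φ; at 72.7°, h = 1.000, k = 3.193, so h·k = 3.193.

3.19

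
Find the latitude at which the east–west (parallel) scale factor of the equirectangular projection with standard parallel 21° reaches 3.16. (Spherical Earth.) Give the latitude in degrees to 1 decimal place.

The equidistant cylindrical projection with φ₀ = 21° has h = 1 (meridians true) and k = cos φ₀ / cos φ along parallels.
k = cos φ₀ / cos φ = 3.16  ⇒  cos φ = cos 21° / 3.16 = 0.2954.
φ = arccos(0.2954) ≈ 72.8°.

72.8°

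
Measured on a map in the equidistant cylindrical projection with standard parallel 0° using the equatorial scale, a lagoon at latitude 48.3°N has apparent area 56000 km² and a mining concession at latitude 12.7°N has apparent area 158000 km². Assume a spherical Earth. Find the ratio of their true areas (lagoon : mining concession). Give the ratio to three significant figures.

0.242

Plate carrée has h = 1 and k = sec φ, giving areal scale sec φ; true area = (apparent area) · cos φ.
True area of lagoon: 56000 × cos(48.3°) = 56000 × 0.6652 = 37250 km².
True area of mining concession: 158000 × cos(12.7°) = 158000 × 0.9755 = 154100 km².
Ratio = 37250 / 154100 ≈ 0.242.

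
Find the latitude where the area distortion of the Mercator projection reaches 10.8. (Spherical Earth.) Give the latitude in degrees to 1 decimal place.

72.3°

Mercator areal scale is sec²φ.
sec²φ = 10.8  ⇒  cos²φ = 0.09259  ⇒  cos φ = 0.3043.
φ = arccos(0.3043) ≈ 72.3°.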